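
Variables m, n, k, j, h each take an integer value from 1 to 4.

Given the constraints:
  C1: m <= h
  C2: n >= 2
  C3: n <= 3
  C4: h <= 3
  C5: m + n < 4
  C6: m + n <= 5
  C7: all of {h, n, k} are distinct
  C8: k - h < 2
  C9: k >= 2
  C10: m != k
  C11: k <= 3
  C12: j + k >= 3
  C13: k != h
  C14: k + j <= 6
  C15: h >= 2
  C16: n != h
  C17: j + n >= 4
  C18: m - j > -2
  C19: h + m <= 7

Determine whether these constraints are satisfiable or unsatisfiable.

Constraints 2, 3, 4, 9, 11, and 15 confine each of h, n, k to the 2 values {2, 3}.
Constraint 7 requires all 3 of them to be distinct, but only 2 values are available — impossible by the pigeonhole principle.

Unsatisfiable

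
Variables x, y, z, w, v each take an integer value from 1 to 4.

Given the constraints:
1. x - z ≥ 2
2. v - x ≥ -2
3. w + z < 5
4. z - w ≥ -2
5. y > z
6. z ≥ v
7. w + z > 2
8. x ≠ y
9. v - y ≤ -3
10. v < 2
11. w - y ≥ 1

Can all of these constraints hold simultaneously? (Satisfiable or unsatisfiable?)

Unsatisfiable

Constraints 1, 2, 4, 9, and 11 give v − x ≥ -2, x − z ≥ 2, z − w ≥ -2, w − y ≥ 1, y − v ≥ 3.
Adding all 5 inequalities: the left sides telescope to 0, and the right sides sum to (-2) + 2 + (-2) + 1 + 3 = 2. So 0 ≥ 2, which is false.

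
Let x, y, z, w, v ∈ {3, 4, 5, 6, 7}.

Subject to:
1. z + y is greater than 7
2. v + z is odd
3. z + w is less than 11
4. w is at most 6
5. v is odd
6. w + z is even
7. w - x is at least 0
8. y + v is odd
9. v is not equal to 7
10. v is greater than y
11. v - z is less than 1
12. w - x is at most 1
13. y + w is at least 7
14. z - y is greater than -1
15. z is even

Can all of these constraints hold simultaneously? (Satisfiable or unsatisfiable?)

Satisfiable

The assignment x = 3, y = 4, z = 6, w = 4, v = 5 works:
  constraint 1 holds since z + y = 10.
  constraint 3 holds since z + w = 10.
  constraint 7 holds since w - x = 1.
The rest check out directly.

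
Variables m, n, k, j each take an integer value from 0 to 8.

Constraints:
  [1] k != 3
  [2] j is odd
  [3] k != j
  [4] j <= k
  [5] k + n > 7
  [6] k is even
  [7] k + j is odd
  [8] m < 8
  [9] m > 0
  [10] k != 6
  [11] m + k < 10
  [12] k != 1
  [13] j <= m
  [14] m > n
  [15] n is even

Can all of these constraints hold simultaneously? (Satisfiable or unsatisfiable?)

Setting (m, n, k, j) = (1, 0, 8, 1) satisfies everything: constraint 5: k + n = 8; constraint 11: m + k = 9, and the others follow.

Satisfiable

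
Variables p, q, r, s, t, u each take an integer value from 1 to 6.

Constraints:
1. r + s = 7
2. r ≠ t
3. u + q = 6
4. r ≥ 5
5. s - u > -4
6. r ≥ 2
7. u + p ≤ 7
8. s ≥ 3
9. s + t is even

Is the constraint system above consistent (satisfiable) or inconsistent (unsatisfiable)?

From constraint 4: r ≥ 5. From constraint 8: s ≥ 3. Hence r + s ≥ 8. But constraint 1 requires r + s = 7, and 7 < 8. Contradiction.

Unsatisfiable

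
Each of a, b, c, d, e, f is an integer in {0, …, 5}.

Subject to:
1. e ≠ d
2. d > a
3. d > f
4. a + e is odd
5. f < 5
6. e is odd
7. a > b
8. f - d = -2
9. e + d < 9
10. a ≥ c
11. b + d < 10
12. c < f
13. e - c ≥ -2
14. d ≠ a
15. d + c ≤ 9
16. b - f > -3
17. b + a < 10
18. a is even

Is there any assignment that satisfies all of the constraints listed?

The assignment a = 4, b = 3, c = 2, d = 5, e = 3, f = 3 works:
  constraint 8 holds since f - d = -2.
  constraint 9 holds since e + d = 8.
The rest check out directly.

Satisfiable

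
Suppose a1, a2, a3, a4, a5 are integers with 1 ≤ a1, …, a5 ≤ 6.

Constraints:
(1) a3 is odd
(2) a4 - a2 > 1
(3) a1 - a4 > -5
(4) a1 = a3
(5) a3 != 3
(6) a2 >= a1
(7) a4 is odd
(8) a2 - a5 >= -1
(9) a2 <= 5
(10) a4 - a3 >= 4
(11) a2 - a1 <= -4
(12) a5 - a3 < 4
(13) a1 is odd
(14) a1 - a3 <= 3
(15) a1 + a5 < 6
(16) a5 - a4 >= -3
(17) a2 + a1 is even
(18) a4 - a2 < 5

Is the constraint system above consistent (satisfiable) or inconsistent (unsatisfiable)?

Constraints 8, 10, 11, 14, and 16 give a3 − a1 ≥ -3, a1 − a2 ≥ 4, a2 − a5 ≥ -1, a5 − a4 ≥ -3, a4 − a3 ≥ 4.
Adding all 5 inequalities: the left sides telescope to 0, and the right sides sum to (-3) + 4 + (-1) + (-3) + 4 = 1. So 0 ≥ 1, which is false.

Unsatisfiable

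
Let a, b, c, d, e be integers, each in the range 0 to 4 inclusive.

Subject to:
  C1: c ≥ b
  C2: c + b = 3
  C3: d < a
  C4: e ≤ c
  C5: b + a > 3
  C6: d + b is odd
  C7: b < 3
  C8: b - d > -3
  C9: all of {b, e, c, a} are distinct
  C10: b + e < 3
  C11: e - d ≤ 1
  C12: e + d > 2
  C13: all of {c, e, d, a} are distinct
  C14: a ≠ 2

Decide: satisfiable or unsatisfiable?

Take a = 4, b = 0, c = 3, d = 1, e = 2. Then constraint 2: c + b = 3; constraint 5: b + a = 4; constraint 8: b - d = -1, and every other listed constraint is also met.

Satisfiable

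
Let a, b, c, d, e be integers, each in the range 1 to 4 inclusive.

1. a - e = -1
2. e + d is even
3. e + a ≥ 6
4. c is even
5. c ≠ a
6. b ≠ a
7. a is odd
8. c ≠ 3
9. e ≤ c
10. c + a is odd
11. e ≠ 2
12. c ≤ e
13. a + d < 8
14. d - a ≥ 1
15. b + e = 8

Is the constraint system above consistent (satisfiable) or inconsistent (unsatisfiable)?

One satisfying assignment is a = 3, b = 4, c = 4, d = 4, e = 4.
For the less obvious constraints — constraint 1: a - e = -1; constraint 3: e + a = 7 — and the others hold by inspection.

Satisfiable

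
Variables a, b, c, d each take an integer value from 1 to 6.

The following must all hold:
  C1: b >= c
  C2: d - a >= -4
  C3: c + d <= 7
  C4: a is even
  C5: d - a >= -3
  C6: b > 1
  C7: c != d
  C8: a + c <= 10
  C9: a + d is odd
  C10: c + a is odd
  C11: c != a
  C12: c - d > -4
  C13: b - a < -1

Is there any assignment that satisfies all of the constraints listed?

The assignment a = 6, b = 3, c = 1, d = 3 works:
  constraint 2 holds since d - a = -3.
  constraint 3 holds since c + d = 4.
  constraint 5 holds since d - a = -3.
The rest check out directly.

Satisfiable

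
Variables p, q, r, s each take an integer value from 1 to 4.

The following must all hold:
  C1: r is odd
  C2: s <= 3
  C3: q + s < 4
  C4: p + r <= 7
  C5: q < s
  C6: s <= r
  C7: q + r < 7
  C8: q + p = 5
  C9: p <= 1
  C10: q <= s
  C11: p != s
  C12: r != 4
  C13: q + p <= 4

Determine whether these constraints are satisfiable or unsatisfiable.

From constraints 2 and 10: q ≤ s ≤ 3. From constraint 9: p ≤ 1. Hence q + p ≤ 4. But constraint 8 requires q + p = 5, and 5 > 4. Contradiction.

Unsatisfiable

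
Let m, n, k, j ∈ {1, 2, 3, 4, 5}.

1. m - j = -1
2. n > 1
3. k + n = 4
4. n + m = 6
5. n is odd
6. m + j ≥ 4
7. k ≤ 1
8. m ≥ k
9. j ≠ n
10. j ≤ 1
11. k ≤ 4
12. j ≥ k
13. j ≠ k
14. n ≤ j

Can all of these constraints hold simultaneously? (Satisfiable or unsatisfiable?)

Unsatisfiable

From constraint 7: k ≤ 1. From constraints 10 and 14: n ≤ j ≤ 1. Hence k + n ≤ 2. But constraint 3 requires k + n = 4, and 4 > 2. Contradiction.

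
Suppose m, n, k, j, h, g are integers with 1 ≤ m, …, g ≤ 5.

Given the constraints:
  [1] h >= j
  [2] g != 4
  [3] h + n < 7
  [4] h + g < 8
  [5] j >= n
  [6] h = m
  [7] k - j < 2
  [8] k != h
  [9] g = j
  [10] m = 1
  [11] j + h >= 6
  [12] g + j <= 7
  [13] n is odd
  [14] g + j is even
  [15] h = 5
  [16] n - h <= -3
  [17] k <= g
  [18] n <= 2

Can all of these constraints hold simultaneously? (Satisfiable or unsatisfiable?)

Unsatisfiable

Constraint 15 fixes h = 5 and constraint 10 fixes m = 1, but constraint 6 requires h = m. Since 5 ≠ 1, contradiction.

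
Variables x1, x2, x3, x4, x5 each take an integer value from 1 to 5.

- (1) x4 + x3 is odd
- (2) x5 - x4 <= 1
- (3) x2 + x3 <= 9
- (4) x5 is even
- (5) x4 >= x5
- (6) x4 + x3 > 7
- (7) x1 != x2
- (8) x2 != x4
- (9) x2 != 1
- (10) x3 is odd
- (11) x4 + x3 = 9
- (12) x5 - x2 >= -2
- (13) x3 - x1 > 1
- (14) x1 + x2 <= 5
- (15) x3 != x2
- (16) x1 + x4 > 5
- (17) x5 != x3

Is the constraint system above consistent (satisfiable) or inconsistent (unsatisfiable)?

The assignment x1 = 2, x2 = 3, x3 = 5, x4 = 4, x5 = 2 works:
  constraint 2 holds since x5 - x4 = -2.
  constraint 3 holds since x2 + x3 = 8.
  constraint 6 holds since x4 + x3 = 9.
The rest check out directly.

Satisfiable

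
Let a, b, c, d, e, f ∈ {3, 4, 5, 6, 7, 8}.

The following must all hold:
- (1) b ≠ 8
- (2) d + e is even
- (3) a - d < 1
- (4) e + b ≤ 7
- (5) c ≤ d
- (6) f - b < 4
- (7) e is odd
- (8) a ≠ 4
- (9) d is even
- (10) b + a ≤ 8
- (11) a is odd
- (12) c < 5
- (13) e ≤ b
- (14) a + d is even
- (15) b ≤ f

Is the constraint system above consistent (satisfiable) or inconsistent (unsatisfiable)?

Unsatisfiable

Constraint 11 makes a odd and constraint 9 makes d even, so a + d must be odd. Constraint 14 says a + d is even — contradiction.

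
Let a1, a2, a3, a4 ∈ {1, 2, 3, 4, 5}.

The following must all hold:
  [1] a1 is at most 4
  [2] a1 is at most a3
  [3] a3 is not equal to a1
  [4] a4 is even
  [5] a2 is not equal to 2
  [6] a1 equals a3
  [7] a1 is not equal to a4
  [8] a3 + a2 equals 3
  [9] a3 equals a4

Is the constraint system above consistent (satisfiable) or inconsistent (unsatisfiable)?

Unsatisfiable

From constraints 6 and 9, a1 = a3 = a4, so a1 = a4. But constraint 7 says a1 ≠ a4. Contradiction.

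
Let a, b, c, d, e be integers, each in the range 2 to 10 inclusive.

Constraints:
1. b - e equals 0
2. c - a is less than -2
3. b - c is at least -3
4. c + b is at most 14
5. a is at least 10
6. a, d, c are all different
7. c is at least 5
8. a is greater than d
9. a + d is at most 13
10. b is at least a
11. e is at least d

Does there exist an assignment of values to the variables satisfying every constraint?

Unsatisfiable

From constraint 7: c ≥ 5. From constraints 5 and 10: b ≥ a ≥ 10. Hence c + b ≥ 15. But constraint 4 requires c + b ≤ 14, and 14 < 15. Contradiction.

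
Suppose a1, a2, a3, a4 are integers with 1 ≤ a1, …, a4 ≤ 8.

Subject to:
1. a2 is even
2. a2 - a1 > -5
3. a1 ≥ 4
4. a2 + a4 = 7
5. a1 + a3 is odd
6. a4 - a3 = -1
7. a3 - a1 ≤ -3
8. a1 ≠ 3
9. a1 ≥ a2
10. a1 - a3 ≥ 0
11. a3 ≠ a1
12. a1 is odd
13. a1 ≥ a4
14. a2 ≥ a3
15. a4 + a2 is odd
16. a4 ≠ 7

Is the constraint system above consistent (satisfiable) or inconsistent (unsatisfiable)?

Try a1 = 7, a2 = 4, a3 = 4, a4 = 3.
Check constraint 2: a2 - a1 = -3; constraint 4: a2 + a4 = 7. The remaining constraints are straightforward to verify.

Satisfiable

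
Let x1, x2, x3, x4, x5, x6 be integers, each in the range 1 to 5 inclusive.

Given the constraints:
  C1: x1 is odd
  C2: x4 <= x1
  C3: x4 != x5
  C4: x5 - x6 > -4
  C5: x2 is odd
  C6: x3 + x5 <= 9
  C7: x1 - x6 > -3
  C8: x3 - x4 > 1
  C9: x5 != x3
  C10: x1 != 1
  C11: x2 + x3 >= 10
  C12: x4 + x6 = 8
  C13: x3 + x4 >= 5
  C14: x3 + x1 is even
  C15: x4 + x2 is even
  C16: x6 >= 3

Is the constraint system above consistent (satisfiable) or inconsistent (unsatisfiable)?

Satisfiable

Take x1 = 5, x2 = 5, x3 = 5, x4 = 3, x5 = 2, x6 = 5. Then constraint 4: x5 - x6 = -3; constraint 6: x3 + x5 = 7; constraint 7: x1 - x6 = 0, and every other listed constraint is also met.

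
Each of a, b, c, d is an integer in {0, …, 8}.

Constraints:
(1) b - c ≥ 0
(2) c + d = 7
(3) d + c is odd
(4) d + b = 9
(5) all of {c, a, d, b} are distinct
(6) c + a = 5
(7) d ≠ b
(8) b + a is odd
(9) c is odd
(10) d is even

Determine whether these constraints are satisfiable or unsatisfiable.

Setting (a, b, c, d) = (0, 7, 5, 2) satisfies everything: constraint 1: b - c = 2; constraint 2: c + d = 7, and the others follow.

Satisfiable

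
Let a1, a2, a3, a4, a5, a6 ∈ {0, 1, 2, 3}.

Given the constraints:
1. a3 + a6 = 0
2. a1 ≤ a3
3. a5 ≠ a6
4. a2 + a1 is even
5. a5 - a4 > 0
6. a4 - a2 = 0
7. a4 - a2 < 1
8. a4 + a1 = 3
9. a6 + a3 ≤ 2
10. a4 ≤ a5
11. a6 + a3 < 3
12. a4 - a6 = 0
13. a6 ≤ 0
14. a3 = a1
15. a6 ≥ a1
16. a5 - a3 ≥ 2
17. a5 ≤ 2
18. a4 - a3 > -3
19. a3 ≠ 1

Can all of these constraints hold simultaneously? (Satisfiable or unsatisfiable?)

From constraints 10 and 17: a4 ≤ a5 ≤ 2. From constraints 13 and 15: a1 ≤ a6 ≤ 0. Hence a4 + a1 ≤ 2. But constraint 8 requires a4 + a1 = 3, and 3 > 2. Contradiction.

Unsatisfiable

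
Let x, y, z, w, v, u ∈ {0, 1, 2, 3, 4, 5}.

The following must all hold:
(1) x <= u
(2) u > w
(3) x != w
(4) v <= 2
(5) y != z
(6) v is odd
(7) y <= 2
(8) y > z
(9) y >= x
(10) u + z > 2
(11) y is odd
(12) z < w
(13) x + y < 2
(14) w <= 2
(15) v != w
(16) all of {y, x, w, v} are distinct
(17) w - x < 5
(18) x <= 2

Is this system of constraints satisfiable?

Constraints 4, 7, 14, and 18 confine each of y, x, w, v to the 3 values {0, …, 2} (the domain already gives each ≥ 0).
Constraint 16 requires all 4 of them to be distinct, but only 3 values are available — impossible by the pigeonhole principle.

Unsatisfiable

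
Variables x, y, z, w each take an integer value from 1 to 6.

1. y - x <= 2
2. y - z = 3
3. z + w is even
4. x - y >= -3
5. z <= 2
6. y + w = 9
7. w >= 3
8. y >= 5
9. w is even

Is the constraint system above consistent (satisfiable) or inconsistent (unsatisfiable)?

Satisfiable

One satisfying assignment is x = 4, y = 5, z = 2, w = 4.
For the less obvious constraints — constraint 1: y - x = 1; constraint 2: y - z = 3; constraint 4: x - y = -1 — and the others hold by inspection.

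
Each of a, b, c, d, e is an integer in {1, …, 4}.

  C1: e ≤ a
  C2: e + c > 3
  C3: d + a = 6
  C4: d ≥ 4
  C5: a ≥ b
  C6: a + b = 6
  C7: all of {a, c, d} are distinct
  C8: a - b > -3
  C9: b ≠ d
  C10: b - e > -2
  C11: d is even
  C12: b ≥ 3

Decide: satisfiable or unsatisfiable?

Unsatisfiable

From constraint 4: d ≥ 4. From constraints 5 and 12: a ≥ b ≥ 3. Hence d + a ≥ 7. But constraint 3 requires d + a = 6, and 6 < 7. Contradiction.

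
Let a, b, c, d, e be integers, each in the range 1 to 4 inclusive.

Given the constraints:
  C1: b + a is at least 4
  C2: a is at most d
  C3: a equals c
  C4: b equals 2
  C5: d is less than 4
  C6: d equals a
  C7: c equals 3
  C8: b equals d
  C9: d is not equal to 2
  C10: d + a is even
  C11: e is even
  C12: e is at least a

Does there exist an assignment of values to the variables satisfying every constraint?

Unsatisfiable

Constraint 4 fixes b = 2 and constraint 7 fixes c = 3. Constraints 3, 6, and 8 give b = d = a = c, so b = c. But 2 ≠ 3 — contradiction.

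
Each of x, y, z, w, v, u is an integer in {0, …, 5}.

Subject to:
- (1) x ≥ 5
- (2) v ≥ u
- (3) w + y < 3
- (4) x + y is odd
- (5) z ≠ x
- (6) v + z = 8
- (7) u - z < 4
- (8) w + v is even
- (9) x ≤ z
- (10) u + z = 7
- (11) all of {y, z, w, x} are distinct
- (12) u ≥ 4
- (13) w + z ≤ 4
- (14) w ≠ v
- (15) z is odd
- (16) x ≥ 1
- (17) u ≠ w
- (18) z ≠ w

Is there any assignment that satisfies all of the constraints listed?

From constraints 2 and 12: v ≥ u ≥ 4. From constraints 1 and 9: z ≥ x ≥ 5. Hence v + z ≥ 9. But constraint 6 requires v + z = 8, and 8 < 9. Contradiction.

Unsatisfiable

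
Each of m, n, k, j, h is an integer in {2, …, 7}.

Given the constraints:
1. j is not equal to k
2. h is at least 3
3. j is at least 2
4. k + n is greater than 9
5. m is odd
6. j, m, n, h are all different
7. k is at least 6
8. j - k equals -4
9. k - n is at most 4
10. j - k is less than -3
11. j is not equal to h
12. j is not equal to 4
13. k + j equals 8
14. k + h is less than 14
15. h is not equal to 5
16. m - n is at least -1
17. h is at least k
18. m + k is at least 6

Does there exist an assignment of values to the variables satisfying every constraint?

Satisfiable

Try m = 3, n = 4, k = 6, j = 2, h = 7.
Check constraint 4: k + n = 10; constraint 8: j - k = -4; constraint 9: k - n = 2. The remaining constraints are straightforward to verify.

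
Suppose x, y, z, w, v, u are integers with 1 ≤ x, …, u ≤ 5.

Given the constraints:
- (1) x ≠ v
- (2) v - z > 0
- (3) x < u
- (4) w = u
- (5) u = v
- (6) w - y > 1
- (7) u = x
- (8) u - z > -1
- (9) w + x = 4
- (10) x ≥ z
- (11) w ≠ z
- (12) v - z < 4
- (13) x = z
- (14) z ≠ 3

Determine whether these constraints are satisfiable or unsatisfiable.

Unsatisfiable

From constraints 4, 7, and 13, w = u = x = z, so w = z. But constraint 11 says w ≠ z. Contradiction.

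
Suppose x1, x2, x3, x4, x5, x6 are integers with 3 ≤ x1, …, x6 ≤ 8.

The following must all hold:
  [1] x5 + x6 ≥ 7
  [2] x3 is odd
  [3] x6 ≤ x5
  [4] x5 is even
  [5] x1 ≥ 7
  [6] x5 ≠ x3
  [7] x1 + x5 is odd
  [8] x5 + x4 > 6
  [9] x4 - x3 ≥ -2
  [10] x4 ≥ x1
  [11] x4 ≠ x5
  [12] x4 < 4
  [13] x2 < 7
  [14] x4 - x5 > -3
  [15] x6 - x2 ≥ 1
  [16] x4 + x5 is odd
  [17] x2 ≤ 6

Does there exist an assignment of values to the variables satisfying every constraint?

From constraints 5 and 10: x4 ≥ x1 and x1 ≥ 7, so x4 ≥ 7. From constraint 12: x4 ≤ 3. But 3 < 7, so no value of x4 works.

Unsatisfiable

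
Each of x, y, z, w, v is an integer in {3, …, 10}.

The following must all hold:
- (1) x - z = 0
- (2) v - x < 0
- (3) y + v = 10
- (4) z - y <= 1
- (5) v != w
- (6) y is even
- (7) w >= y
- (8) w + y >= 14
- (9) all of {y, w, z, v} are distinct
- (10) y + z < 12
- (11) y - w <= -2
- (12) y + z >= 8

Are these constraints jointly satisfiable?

Satisfiable

The assignment x = 5, y = 6, z = 5, w = 10, v = 4 works:
  constraint 1 holds since x - z = 0.
  constraint 2 holds since v - x = -1.
  constraint 3 holds since y + v = 10.
The rest check out directly.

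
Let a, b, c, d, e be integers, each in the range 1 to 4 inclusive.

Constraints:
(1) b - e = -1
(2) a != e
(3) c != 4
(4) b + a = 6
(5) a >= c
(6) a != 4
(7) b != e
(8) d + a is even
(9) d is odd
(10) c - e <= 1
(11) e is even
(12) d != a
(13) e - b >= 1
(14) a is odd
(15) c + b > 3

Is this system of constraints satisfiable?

Satisfiable

Take a = 3, b = 3, c = 3, d = 1, e = 4. Then constraint 1: b - e = -1; constraint 4: b + a = 6, and every other listed constraint is also met.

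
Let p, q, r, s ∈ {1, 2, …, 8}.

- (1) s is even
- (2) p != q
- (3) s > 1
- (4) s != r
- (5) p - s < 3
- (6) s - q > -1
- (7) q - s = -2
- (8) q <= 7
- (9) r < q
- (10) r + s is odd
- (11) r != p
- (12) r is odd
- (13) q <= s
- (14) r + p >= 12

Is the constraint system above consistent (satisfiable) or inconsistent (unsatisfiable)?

Try p = 8, q = 6, r = 5, s = 8.
Check constraint 5: p - s = 0; constraint 6: s - q = 2. The remaining constraints are straightforward to verify.

Satisfiable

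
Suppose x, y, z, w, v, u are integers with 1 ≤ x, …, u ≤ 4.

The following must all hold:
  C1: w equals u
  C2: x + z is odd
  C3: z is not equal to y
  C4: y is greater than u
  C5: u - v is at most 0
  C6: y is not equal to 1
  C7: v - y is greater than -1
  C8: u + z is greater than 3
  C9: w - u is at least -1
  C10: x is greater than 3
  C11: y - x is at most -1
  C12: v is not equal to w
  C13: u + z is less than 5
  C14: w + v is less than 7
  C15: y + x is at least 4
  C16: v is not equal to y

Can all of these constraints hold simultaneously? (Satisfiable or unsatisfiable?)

Satisfiable

Setting (x, y, z, w, v, u) = (4, 2, 3, 1, 3, 1) satisfies everything: constraint 5: u - v = -2; constraint 7: v - y = 1, and the others follow.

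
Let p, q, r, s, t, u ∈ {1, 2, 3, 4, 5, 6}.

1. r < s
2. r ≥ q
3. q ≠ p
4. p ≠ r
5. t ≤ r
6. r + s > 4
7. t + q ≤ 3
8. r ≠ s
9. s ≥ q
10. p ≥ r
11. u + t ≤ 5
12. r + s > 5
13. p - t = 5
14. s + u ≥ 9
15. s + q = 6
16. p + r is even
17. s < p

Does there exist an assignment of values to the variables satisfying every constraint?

Satisfiable

Setting (p, q, r, s, t, u) = (6, 1, 2, 5, 1, 4) satisfies everything: constraint 6: r + s = 7; constraint 7: t + q = 2, and the others follow.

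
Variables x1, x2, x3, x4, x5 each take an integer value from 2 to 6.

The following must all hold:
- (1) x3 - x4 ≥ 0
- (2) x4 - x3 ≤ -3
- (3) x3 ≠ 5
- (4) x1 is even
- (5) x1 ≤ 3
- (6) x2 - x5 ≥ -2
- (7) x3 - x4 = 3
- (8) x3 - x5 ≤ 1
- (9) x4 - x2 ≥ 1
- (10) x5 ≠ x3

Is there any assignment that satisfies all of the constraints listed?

Unsatisfiable

Constraints 2, 6, 8, and 9 give x2 − x5 ≥ -2, x5 − x3 ≥ -1, x3 − x4 ≥ 3, x4 − x2 ≥ 1.
Adding all 4 inequalities: the left sides telescope to 0, and the right sides sum to (-2) + (-1) + 3 + 1 = 1. So 0 ≥ 1, which is false.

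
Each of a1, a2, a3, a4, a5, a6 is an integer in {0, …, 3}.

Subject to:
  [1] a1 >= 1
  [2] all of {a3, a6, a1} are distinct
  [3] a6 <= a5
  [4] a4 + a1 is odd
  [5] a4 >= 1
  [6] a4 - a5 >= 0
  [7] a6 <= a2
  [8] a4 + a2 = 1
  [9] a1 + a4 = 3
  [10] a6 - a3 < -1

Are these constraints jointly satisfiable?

Satisfiable

One satisfying assignment is a1 = 2, a2 = 0, a3 = 3, a4 = 1, a5 = 1, a6 = 0.
For the less obvious constraints — constraint 6: a4 - a5 = 0; constraint 8: a4 + a2 = 1 — and the others hold by inspection.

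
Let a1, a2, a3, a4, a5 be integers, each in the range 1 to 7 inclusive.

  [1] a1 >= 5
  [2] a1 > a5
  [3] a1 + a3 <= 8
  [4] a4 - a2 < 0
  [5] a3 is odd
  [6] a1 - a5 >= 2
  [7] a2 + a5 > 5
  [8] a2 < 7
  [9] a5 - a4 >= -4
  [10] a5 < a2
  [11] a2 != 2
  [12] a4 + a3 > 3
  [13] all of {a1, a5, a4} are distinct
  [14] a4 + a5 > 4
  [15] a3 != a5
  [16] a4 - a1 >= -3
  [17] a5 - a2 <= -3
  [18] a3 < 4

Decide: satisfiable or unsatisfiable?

Satisfiable

One satisfying assignment is a1 = 5, a2 = 5, a3 = 3, a4 = 3, a5 = 2.
For the less obvious constraints — constraint 3: a1 + a3 = 8; constraint 4: a4 - a2 = -2 — and the others hold by inspection.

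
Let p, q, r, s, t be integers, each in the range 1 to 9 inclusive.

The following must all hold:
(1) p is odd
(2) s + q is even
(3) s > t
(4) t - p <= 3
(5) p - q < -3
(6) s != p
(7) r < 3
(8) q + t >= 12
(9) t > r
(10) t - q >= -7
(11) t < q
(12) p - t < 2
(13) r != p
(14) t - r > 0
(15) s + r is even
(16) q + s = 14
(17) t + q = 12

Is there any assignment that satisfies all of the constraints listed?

Satisfiable

The assignment p = 3, q = 8, r = 2, s = 6, t = 4 works:
  constraint 4 holds since t - p = 1.
  constraint 5 holds since p - q = -5.
The rest check out directly.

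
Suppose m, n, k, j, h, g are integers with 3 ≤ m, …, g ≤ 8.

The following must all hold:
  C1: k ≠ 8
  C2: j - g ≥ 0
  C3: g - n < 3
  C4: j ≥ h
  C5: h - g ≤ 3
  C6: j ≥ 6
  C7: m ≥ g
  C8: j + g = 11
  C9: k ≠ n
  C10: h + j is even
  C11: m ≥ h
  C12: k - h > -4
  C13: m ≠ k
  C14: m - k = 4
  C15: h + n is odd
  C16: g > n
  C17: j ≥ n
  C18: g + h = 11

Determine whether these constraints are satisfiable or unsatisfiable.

Take m = 8, n = 3, k = 4, j = 6, h = 6, g = 5. Then constraint 2: j - g = 1; constraint 3: g - n = 2, and every other listed constraint is also met.

Satisfiable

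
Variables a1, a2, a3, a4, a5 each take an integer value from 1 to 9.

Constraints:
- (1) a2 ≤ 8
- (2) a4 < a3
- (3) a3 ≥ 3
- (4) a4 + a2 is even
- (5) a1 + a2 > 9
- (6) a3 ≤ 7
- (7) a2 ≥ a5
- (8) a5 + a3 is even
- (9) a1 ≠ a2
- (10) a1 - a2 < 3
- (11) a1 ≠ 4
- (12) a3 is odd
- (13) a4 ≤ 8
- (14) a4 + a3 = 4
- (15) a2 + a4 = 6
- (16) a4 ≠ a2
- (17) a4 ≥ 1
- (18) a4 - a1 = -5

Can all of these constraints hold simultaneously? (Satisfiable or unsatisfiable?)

Setting (a1, a2, a3, a4, a5) = (6, 5, 3, 1, 3) satisfies everything: constraint 5: a1 + a2 = 11; constraint 10: a1 - a2 = 1; constraint 14: a4 + a3 = 4, and the others follow.

Satisfiable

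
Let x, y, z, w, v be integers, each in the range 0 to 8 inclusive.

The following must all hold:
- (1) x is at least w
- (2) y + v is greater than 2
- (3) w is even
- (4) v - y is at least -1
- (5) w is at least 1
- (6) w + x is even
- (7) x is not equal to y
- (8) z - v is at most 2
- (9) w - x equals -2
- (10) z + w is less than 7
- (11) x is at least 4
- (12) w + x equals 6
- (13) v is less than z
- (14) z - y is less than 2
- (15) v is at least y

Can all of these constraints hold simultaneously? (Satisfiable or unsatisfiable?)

One satisfying assignment is x = 4, y = 2, z = 3, w = 2, v = 2.
For the less obvious constraints — constraint 2: y + v = 4; constraint 4: v - y = 0; constraint 8: z - v = 1 — and the others hold by inspection.

Satisfiable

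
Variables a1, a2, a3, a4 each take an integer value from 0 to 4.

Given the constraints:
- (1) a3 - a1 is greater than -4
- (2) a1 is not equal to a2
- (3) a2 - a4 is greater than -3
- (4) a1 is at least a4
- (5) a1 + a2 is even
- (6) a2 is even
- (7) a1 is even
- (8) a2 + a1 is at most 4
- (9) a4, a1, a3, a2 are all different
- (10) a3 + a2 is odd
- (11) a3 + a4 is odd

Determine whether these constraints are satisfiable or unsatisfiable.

Satisfiable

Setting (a1, a2, a3, a4) = (4, 0, 3, 2) satisfies everything: constraint 1: a3 - a1 = -1; constraint 3: a2 - a4 = -2; constraint 8: a2 + a1 = 4, and the others follow.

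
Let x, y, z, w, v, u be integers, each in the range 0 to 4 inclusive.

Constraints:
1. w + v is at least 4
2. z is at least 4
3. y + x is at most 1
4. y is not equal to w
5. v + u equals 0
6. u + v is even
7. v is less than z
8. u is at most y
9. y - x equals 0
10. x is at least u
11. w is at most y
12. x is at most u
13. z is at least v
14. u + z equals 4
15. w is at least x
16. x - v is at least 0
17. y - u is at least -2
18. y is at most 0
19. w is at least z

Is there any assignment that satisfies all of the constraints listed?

From constraints 2 and 19: w ≥ z and z ≥ 4, so w ≥ 4. From constraints 11 and 18: w ≤ y and y ≤ 0, so w ≤ 0. But 0 < 4, so no value of w works.

Unsatisfiable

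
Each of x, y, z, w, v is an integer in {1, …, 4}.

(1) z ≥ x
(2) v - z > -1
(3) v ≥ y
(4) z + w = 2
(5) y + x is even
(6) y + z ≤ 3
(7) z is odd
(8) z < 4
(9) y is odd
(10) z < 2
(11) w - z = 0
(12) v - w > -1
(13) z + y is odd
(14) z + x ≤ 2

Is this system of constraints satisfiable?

Constraint 7 makes z odd and constraint 9 makes y odd, so z + y must be even. Constraint 13 says z + y is odd — contradiction.

Unsatisfiable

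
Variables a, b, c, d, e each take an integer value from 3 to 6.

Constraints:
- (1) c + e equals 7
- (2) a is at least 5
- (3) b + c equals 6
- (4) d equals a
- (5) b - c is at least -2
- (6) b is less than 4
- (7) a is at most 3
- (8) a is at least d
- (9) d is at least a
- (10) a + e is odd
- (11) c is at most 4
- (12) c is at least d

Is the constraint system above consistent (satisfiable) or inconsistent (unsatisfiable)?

From constraints 2 and 9: d ≥ a and a ≥ 5, so d ≥ 5. From constraints 11 and 12: d ≤ c and c ≤ 4, so d ≤ 4. But 4 < 5, so no value of d works.

Unsatisfiable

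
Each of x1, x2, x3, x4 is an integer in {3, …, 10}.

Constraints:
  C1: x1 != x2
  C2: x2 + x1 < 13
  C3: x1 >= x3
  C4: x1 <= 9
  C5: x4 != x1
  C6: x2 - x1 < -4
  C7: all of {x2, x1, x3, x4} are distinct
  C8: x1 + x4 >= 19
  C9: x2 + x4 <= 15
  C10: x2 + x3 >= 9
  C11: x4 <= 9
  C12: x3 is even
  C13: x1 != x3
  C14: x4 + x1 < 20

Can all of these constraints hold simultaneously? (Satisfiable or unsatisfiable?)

Unsatisfiable

From constraint 4: x1 ≤ 9. From constraint 11: x4 ≤ 9. Hence x1 + x4 ≤ 18. But constraint 8 requires x1 + x4 ≥ 19, and 19 > 18. Contradiction.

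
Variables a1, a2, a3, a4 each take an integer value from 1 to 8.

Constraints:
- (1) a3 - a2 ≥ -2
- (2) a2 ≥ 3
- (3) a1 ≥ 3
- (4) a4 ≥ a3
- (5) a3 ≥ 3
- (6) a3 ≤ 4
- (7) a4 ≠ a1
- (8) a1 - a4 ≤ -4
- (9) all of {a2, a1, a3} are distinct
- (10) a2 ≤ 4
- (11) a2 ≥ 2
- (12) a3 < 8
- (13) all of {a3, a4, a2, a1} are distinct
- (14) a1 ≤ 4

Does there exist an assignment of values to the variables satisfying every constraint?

Constraints 2, 3, 5, 6, 10, and 14 confine each of a2, a1, a3 to the 2 values {3, 4}.
Constraint 9 requires all 3 of them to be distinct, but only 2 values are available — impossible by the pigeonhole principle.

Unsatisfiable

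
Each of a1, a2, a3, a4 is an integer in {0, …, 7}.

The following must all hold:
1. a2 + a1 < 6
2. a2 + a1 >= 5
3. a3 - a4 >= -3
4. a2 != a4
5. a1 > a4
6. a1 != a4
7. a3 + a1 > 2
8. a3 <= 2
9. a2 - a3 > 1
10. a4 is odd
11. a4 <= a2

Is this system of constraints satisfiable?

Satisfiable

The assignment a1 = 3, a2 = 2, a3 = 0, a4 = 1 works:
  constraint 1 holds since a2 + a1 = 5.
  constraint 2 holds since a2 + a1 = 5.
  constraint 3 holds since a3 - a4 = -1.
The rest check out directly.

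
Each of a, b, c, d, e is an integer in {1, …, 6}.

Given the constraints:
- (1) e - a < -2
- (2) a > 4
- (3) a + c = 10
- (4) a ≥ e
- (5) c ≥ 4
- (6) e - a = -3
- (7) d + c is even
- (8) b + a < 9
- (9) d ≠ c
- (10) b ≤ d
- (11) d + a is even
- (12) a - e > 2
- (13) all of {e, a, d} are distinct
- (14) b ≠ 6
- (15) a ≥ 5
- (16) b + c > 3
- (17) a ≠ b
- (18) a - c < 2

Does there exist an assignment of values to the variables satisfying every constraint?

Try a = 5, b = 1, c = 5, d = 1, e = 2.
Check constraint 1: e - a = -3; constraint 3: a + c = 10. The remaining constraints are straightforward to verify.

Satisfiable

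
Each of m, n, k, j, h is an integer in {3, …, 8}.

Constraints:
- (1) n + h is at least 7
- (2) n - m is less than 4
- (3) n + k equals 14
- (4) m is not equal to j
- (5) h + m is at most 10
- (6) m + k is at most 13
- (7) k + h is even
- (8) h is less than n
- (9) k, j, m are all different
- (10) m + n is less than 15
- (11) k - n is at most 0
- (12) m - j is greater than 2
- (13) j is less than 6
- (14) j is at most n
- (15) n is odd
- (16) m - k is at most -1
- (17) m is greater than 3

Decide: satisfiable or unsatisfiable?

Setting (m, n, k, j, h) = (6, 7, 7, 3, 3) satisfies everything: constraint 1: n + h = 10; constraint 2: n - m = 1; constraint 3: n + k = 14, and the others follow.

Satisfiable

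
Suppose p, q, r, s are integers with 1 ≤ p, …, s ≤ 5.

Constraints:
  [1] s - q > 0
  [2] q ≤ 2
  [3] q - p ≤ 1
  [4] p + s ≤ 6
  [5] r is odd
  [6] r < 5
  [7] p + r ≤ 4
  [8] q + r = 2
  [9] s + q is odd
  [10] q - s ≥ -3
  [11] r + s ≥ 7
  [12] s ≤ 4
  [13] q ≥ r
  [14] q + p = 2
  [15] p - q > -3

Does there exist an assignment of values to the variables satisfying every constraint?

Unsatisfiable

From constraints 2 and 13: r ≤ q ≤ 2. From constraint 12: s ≤ 4. Hence r + s ≤ 6. But constraint 11 requires r + s ≥ 7, and 7 > 6. Contradiction.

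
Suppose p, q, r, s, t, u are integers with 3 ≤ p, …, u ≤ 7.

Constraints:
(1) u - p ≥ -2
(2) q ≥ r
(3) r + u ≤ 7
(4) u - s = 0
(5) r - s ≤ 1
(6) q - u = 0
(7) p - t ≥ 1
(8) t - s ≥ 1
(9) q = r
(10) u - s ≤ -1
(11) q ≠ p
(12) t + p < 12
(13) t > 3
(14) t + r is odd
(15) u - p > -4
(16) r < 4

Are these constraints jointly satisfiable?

Constraints 1, 7, 8, and 10 give u − p ≥ -2, p − t ≥ 1, t − s ≥ 1, s − u ≥ 1.
Adding all 4 inequalities: the left sides telescope to 0, and the right sides sum to (-2) + 1 + 1 + 1 = 1. So 0 ≥ 1, which is false.

Unsatisfiable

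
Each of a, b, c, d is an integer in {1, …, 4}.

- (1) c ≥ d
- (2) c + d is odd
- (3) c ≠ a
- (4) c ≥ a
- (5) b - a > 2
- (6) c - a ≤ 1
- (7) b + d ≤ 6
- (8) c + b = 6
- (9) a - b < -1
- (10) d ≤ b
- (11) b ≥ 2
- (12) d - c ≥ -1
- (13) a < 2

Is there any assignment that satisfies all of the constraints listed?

Satisfiable

Take a = 1, b = 4, c = 2, d = 1. Then constraint 5: b - a = 3; constraint 6: c - a = 1, and every other listed constraint is also met.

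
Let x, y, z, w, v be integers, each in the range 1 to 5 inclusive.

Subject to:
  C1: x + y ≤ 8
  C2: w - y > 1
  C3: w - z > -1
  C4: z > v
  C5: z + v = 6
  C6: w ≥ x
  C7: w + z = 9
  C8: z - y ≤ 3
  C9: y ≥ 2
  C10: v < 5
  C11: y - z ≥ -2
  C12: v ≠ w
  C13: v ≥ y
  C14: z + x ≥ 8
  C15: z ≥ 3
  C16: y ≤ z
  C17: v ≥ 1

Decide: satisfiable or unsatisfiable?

One satisfying assignment is x = 4, y = 2, z = 4, w = 5, v = 2.
For the less obvious constraints — constraint 1: x + y = 6; constraint 2: w - y = 3; constraint 3: w - z = 1 — and the others hold by inspection.

Satisfiable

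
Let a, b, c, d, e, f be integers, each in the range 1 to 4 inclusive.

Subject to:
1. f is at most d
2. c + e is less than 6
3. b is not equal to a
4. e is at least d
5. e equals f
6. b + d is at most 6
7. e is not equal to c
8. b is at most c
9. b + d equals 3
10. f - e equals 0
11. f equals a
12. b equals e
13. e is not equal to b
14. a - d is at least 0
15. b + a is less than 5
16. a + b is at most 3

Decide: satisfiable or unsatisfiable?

Unsatisfiable

From constraints 5, 11, and 12, b = e = f = a, so b = a. But constraint 3 says b ≠ a. Contradiction.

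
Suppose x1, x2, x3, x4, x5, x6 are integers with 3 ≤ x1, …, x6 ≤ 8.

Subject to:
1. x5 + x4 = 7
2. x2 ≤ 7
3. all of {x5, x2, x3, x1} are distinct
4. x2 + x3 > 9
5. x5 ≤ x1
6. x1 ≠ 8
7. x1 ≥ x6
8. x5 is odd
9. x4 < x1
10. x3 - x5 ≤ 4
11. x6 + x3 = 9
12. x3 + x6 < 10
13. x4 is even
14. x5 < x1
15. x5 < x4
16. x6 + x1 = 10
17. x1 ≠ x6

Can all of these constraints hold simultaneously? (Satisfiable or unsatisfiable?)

Satisfiable

One satisfying assignment is x1 = 6, x2 = 7, x3 = 5, x4 = 4, x5 = 3, x6 = 4.
For the less obvious constraints — constraint 1: x5 + x4 = 7; constraint 4: x2 + x3 = 12; constraint 10: x3 - x5 = 2 — and the others hold by inspection.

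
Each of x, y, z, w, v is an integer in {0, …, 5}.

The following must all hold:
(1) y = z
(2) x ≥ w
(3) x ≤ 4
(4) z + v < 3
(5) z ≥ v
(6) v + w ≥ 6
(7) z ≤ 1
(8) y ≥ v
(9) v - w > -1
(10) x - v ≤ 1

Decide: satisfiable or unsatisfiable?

From constraints 5 and 7: v ≤ z ≤ 1. From constraints 2 and 3: w ≤ x ≤ 4. Hence v + w ≤ 5. But constraint 6 requires v + w ≥ 6, and 6 > 5. Contradiction.

Unsatisfiable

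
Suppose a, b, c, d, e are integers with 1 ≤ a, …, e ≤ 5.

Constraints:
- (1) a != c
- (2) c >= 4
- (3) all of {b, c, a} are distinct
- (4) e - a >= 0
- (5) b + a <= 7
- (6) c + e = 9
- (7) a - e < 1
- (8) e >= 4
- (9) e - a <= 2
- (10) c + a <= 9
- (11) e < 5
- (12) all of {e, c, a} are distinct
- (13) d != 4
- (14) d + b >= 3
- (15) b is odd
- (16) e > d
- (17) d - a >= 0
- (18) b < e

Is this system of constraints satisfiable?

Satisfiable

Take a = 3, b = 1, c = 5, d = 3, e = 4. Then constraint 4: e - a = 1; constraint 5: b + a = 4, and every other listed constraint is also met.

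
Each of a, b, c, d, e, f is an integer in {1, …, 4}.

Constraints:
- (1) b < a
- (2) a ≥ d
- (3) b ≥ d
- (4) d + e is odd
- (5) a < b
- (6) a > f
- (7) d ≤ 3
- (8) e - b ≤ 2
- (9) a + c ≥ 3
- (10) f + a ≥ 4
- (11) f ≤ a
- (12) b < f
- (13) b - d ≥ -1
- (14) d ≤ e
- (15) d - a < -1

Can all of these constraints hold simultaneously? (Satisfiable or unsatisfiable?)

Constraints 5, 6, and 12 give b < f, f < a, a < b. Chaining: b < f < a < b, which forces b < b — impossible.

Unsatisfiable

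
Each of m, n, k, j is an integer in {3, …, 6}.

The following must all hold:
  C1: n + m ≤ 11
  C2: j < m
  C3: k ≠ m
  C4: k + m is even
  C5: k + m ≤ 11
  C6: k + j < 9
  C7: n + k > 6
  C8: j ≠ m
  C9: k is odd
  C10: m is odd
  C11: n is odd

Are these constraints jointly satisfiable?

Try m = 5, n = 5, k = 3, j = 4.
Check constraint 1: n + m = 10; constraint 5: k + m = 8; constraint 6: k + j = 7. The remaining constraints are straightforward to verify.

Satisfiable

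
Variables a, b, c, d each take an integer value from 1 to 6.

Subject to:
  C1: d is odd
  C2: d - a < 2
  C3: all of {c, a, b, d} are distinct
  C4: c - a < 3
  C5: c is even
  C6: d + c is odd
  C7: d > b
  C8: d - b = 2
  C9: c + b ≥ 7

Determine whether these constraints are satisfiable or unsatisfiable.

Setting (a, b, c, d) = (4, 3, 6, 5) satisfies everything: constraint 2: d - a = 1; constraint 4: c - a = 2; constraint 8: d - b = 2, and the others follow.

Satisfiable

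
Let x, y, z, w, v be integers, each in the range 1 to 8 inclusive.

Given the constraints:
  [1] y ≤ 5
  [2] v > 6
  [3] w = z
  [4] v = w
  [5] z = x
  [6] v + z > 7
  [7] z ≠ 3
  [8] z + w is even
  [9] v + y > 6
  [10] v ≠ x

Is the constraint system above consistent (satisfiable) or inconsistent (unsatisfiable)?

From constraints 3, 4, and 5, v = w = z = x, so v = x. But constraint 10 says v ≠ x. Contradiction.

Unsatisfiable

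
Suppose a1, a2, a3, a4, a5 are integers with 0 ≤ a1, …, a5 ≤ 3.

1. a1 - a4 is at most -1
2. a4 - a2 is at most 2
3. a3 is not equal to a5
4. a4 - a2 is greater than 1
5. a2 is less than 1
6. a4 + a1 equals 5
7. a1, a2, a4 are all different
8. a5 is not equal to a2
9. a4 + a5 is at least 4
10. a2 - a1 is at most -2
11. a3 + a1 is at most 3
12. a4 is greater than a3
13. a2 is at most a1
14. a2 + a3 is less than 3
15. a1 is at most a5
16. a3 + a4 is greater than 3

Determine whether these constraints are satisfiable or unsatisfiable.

Constraints 1, 2, and 10 give a4 − a1 ≥ 1, a1 − a2 ≥ 2, a2 − a4 ≥ -2.
Adding all 3 inequalities: the left sides telescope to 0, and the right sides sum to 1 + 2 + (-2) = 1. So 0 ≥ 1, which is false.

Unsatisfiable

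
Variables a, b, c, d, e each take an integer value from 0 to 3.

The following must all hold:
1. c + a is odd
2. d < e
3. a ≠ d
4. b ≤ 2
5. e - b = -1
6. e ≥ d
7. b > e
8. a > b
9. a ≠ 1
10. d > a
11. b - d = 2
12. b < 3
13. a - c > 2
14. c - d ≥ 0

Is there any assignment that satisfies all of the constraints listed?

Constraints 2, 7, 8, and 10 give b < a, a < d, d < e, e < b. Chaining: b < a < d < e < b, which forces b < b — impossible.

Unsatisfiable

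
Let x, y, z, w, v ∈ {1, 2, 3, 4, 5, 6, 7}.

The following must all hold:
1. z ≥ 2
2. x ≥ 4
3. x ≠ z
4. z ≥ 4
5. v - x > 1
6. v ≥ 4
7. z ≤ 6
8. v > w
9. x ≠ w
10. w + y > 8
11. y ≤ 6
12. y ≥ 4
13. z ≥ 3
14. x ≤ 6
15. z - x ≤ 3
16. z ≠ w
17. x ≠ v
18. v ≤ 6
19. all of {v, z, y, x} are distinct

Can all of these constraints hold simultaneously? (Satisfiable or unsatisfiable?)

Unsatisfiable

Constraints 2, 4, 6, 7, 11, 12, 14, and 18 confine each of v, z, y, x to the 3 values {4, …, 6}.
Constraint 19 requires all 4 of them to be distinct, but only 3 values are available — impossible by the pigeonhole principle.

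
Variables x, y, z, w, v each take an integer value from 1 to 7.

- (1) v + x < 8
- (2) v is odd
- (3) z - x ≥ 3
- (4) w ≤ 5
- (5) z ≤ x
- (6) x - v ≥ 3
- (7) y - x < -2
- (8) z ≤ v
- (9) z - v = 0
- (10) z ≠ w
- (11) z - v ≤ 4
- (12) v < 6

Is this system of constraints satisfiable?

Constraints 3, 6, and 11 give v − z ≥ -4, z − x ≥ 3, x − v ≥ 3.
Adding all 3 inequalities: the left sides telescope to 0, and the right sides sum to (-4) + 3 + 3 = 2. So 0 ≥ 2, which is false.

Unsatisfiable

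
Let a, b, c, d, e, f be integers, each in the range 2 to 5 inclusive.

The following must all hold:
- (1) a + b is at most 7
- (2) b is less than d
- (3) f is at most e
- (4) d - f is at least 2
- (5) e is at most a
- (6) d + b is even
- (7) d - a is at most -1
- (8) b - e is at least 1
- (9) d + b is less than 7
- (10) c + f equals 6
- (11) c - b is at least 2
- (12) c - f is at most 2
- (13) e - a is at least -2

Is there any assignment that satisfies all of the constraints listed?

Unsatisfiable

Constraints 4, 7, 8, 11, 12, and 13 give d − f ≥ 2, f − c ≥ -2, c − b ≥ 2, b − e ≥ 1, e − a ≥ -2, a − d ≥ 1.
Adding all 6 inequalities: the left sides telescope to 0, and the right sides sum to 2 + (-2) + 2 + 1 + (-2) + 1 = 2. So 0 ≥ 2, which is false.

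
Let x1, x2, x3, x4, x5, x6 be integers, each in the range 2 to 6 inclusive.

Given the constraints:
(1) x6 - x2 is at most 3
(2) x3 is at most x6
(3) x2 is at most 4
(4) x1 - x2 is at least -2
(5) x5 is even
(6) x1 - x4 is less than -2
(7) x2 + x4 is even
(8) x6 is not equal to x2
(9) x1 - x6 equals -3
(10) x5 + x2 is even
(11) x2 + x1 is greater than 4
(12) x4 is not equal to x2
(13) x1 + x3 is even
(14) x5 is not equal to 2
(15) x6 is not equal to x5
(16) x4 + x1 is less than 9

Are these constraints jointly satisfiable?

Try x1 = 2, x2 = 4, x3 = 4, x4 = 6, x5 = 4, x6 = 5.
Check constraint 1: x6 - x2 = 1; constraint 4: x1 - x2 = -2. The remaining constraints are straightforward to verify.

Satisfiable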